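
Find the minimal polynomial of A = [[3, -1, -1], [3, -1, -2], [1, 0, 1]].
m_A(x) = (x - 1)^3

The characteristic polynomial factors as (x - 1)^3. The minimal polynomial is ∏(x - λ)^{k_λ} where k_λ is the size of the largest Jordan block at λ.

For λ = 1: rank(A - I) = 2, and the largest Jordan block has size 3 (the smallest k with rank((A - I)^k) = rank((A - I)^(k+1))).

So m_A(x) = (x - 1)^3.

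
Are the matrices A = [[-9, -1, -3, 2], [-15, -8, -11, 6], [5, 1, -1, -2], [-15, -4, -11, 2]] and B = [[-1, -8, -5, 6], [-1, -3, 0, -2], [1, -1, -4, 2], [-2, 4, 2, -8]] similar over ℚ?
Two matrices over a field are similar if and only if they have the same invariant factors.

Both A and B have characteristic polynomial (x + 4)^4 and minimal polynomial (x + 4)^3. Computing further, both have invariant factors x + 4, (x + 4)^3. Hence A and B are similar.

Yes.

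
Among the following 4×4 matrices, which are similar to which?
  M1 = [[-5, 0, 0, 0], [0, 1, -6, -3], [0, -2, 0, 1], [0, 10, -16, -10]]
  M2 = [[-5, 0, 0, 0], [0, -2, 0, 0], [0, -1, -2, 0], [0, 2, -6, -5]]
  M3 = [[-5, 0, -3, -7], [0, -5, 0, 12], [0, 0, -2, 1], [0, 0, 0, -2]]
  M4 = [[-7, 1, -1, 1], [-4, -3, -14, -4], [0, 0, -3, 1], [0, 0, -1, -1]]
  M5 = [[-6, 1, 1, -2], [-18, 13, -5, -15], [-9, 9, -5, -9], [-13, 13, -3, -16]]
Characteristic polynomials: χ_{M1} = (x + 2)^2(x + 5)^2, χ_{M2} = (x + 2)^2(x + 5)^2, χ_{M3} = (x + 2)^2(x + 5)^2, χ_{M4} = (x + 2)^2(x + 5)^2, χ_{M5} = (x + 2)^2(x + 5)^2.

{M1, M2, M3}: invariant factors x + 5, (x + 2)^2(x + 5).

{M4, M5}: invariant factors (x + 2)^2(x + 5)^2.

Matrices are similar if and only if their invariant-factor lists agree; the partition into similarity classes is {M1, M2, M3}, {M4, M5}.

2 classes: {M1, M2, M3}, {M4, M5}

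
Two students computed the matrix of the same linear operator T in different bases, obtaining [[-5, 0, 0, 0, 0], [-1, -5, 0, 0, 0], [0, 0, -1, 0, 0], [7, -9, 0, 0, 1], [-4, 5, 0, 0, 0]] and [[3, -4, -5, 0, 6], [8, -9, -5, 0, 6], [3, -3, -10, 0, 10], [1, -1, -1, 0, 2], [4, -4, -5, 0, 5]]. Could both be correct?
Two matrices over a field are similar if and only if they have the same invariant factors.

Both A and B have characteristic polynomial x^2(x + 1)(x + 5)^2 and minimal polynomial x^2(x + 1)(x + 5)^2. Computing further, both have invariant factors x^2(x + 1)(x + 5)^2. Hence A and B are similar.

Yes.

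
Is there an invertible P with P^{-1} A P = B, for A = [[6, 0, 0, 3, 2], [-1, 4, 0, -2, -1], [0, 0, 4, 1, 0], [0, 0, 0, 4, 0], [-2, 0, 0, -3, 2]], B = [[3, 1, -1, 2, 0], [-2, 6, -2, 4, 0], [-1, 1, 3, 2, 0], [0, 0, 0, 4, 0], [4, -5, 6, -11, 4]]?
Yes.

Two matrices over a field are similar if and only if they have the same invariant factors.

Both A and B have characteristic polynomial (x - 4)^5 and minimal polynomial (x - 4)^2. Computing further, both have invariant factors x - 4, (x - 4)^2, (x - 4)^2. Hence A and B are similar.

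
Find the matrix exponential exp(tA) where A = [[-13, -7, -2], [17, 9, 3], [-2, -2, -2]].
e^{tA} = [[(3*t^2 - 11*t + 1)*e^{-2*t}, t*(2*t - 7)*e^{-2*t}, t*(t - 4)*e^{-2*t}/2], [t*(17 - 3*t)*e^{-2*t}, (-2*t^2 + 11*t + 1)*e^{-2*t}, t*(6 - t)*e^{-2*t}/2], [2*t*(-3*t - 1)*e^{-2*t}, -2*t*(2*t + 1)*e^{-2*t}, (1 - t^2)*e^{-2*t}]]

A has Jordan form J = [[-2, 1, 0], [0, -2, 1], [0, 0, -2]] with A = PJP^{-1}, so e^{tA} = P e^{tJ} P^{-1}.

For a Jordan block J_k(λ), e^{tJ_k(λ)} = e^{λt} · (I + tN + t^2 N^2/2! + ... + t^{k-1} N^{k-1}/(k-1)!) where N is the nilpotent superdiagonal part.

Assembling the blocks and conjugating back gives the entries of e^{tA} as shown above.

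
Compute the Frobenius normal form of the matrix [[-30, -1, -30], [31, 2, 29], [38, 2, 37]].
R = [[0, 0, -15], [1, 0, -17], [0, 1, 9]]

The invariant factors of A (the non-unit diagonal entries of the Smith normal form of xI - A over ℚ[x]) are (x - 5)(x^2 - 4x - 3), each dividing the next. The characteristic polynomial is their product, (x - 5)(x^2 - 4x - 3).

The rational canonical form is the block-diagonal matrix of companion matrices C(f_i):
R = [[0, 0, -15], [1, 0, -17], [0, 1, 9]].

Note the characteristic polynomial does not split into linear factors over ℚ, so A has no Jordan form over ℚ; the rational canonical form exists over any field.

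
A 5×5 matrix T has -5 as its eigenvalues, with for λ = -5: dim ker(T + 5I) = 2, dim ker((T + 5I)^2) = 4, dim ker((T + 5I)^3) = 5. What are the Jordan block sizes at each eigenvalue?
λ = -5: successive nullity increments [2, 2, 1] count blocks of size ≥ k; block sizes are [3, 2].

Jordan blocks: (-5, 3), (-5, 2)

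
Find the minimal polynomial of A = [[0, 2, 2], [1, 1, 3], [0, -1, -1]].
m_A(x) = x^3

The characteristic polynomial factors as x^3. The minimal polynomial is ∏(x - λ)^{k_λ} where k_λ is the size of the largest Jordan block at λ.

For λ = 0: rank(A) = 2, and the largest Jordan block has size 3 (the smallest k with rank(A^k) = rank(A^(k+1))).

So m_A(x) = x^3.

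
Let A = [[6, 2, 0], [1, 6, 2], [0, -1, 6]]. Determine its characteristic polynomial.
xI - A = [[x - 6, -2, 0], [-1, x - 6, -2], [0, 1, x - 6]].

Expanding det(xI - A) along the first row:
det(xI - A) = + (x - 6)·det([[x - 6, -2], [1, x - 6]]) - (-2)·det([[-1, -2], [0, x - 6]]) + (0)·det([[-1, x - 6], [0, 1]]).

Evaluating gives χ_A(x) = x^3 - 18x^2 + 108x - 216 = (x - 6)^3.

χ_A(x) = (x - 6)^3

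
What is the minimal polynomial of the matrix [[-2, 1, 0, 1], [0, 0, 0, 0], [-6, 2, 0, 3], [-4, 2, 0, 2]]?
The characteristic polynomial factors as x^4. The minimal polynomial is ∏(x - λ)^{k_λ} where k_λ is the size of the largest Jordan block at λ.

For λ = 0: rank(A) = 2, and the largest Jordan block has size 2 (the smallest k with rank(A^k) = rank(A^(k+1))).

So m_A(x) = x^2.

m_A(x) = x^2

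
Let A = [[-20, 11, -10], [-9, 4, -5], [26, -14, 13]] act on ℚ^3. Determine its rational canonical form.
The invariant factors of A (the non-unit diagonal entries of the Smith normal form of xI - A over ℚ[x]) are (x + 3)(x^2 + 1), each dividing the next. The characteristic polynomial is their product, (x + 3)(x^2 + 1).

The rational canonical form is the block-diagonal matrix of companion matrices C(f_i):
R = [[0, 0, -3], [1, 0, -1], [0, 1, -3]].

Note the characteristic polynomial does not split into linear factors over ℚ, so A has no Jordan form over ℚ; the rational canonical form exists over any field.

R = [[0, 0, -3], [1, 0, -1], [0, 1, -3]]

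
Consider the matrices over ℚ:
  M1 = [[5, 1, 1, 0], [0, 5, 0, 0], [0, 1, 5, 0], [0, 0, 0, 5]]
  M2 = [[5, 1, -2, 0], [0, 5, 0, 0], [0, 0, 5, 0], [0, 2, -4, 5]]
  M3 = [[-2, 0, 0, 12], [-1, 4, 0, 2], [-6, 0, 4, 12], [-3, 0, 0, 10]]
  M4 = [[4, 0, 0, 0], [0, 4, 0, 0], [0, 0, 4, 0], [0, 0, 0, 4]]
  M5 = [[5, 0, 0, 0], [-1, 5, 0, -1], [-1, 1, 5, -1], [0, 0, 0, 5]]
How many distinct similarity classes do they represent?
Characteristic polynomials: χ_{M1} = (x - 5)^4, χ_{M2} = (x - 5)^4, χ_{M3} = (x - 4)^4, χ_{M4} = (x - 4)^4, χ_{M5} = (x - 5)^4.

{M1, M5}: invariant factors x - 5, (x - 5)^3.

{M2}: invariant factors x - 5, x - 5, (x - 5)^2.

{M3}: invariant factors x - 4, x - 4, (x - 4)^2.

{M4}: invariant factors x - 4, x - 4, x - 4, x - 4.

Matrices are similar if and only if their invariant-factor lists agree; the partition into similarity classes is {M1, M5}, {M2}, {M3}, {M4}.

4 classes: {M1, M5}, {M2}, {M3}, {M4}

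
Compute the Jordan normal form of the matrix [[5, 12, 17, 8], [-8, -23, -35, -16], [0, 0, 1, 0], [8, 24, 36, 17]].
J = [[-3, 0, 0, 0], [0, 1, 1, 0], [0, 0, 1, 0], [0, 0, 0, 1]]

The characteristic polynomial is det(xI - A) = (x - 1)^3(x + 3), so the eigenvalues are -3 (algebraic multiplicity 1), 1 (algebraic multiplicity 3).

For λ = -3: algebraic multiplicity 1 gives one 1×1 block.

For λ = 1: rank(A - I) = 2, rank((A - I)^2) = 1. The eigenspace has dimension 4 - 2 = 2, so there are 2 Jordan blocks; the rank sequence gives block sizes [2, 1].

Assembling the blocks gives the Jordan form J above.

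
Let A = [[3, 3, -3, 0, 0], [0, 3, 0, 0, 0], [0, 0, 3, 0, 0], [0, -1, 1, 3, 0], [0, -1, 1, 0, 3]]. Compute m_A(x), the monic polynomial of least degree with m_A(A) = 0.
The characteristic polynomial factors as (x - 3)^5. The minimal polynomial is ∏(x - λ)^{k_λ} where k_λ is the size of the largest Jordan block at λ.

For λ = 3: rank(A - 3I) = 1, and the largest Jordan block has size 2 (the smallest k with rank((A - 3I)^k) = rank((A - 3I)^(k+1))).

So m_A(x) = (x - 3)^2.

m_A(x) = (x - 3)^2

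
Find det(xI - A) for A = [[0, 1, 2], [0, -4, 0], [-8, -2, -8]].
xI - A = [[x, -1, -2], [0, x + 4, 0], [8, 2, x + 8]].

Expanding det(xI - A) along the first row:
det(xI - A) = + (x)·det([[x + 4, 0], [2, x + 8]]) - (-1)·det([[0, 0], [8, x + 8]]) + (-2)·det([[0, x + 4], [8, 2]]).

Evaluating gives χ_A(x) = x^3 + 12x^2 + 48x + 64 = (x + 4)^3.

χ_A(x) = (x + 4)^3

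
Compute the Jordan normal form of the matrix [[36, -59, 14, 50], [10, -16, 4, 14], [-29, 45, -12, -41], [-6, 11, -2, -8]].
The characteristic polynomial is det(xI - A) = x^4, so the eigenvalues are 0 (algebraic multiplicity 4).

For λ = 0: rank(A) = 2, rank(A^2) = 0. The eigenspace has dimension 4 - 2 = 2, so there are 2 Jordan blocks; the rank sequence gives block sizes [2, 2].

Assembling the blocks gives the Jordan form J above.

J = [[0, 1, 0, 0], [0, 0, 0, 0], [0, 0, 0, 1], [0, 0, 0, 0]]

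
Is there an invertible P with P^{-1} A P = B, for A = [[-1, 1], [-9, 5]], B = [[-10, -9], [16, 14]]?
Two matrices over a field are similar if and only if they have the same invariant factors.

Both A and B have characteristic polynomial (x - 2)^2 and minimal polynomial (x - 2)^2. Computing further, both have invariant factors (x - 2)^2. Hence A and B are similar.

Yes.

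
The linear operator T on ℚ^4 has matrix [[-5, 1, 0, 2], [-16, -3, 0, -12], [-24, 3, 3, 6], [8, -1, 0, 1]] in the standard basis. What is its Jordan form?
J = [[-5, 1, 0, 0], [0, -5, 0, 0], [0, 0, 3, 0], [0, 0, 0, 3]]

The characteristic polynomial is det(xI - A) = (x - 3)^2(x + 5)^2, so the eigenvalues are -5 (algebraic multiplicity 2), 3 (algebraic multiplicity 2).

For λ = -5: rank(A + 5I) = 3, rank((A + 5I)^2) = 2. The eigenspace has dimension 4 - 3 = 1, so there is 1 Jordan block; the rank sequence gives block sizes [2].

For λ = 3: rank(A - 3I) = 2. The eigenspace has dimension 4 - 2 = 2, so there are 2 Jordan blocks; the rank sequence gives block sizes [1, 1].

Assembling the blocks gives the Jordan form J above.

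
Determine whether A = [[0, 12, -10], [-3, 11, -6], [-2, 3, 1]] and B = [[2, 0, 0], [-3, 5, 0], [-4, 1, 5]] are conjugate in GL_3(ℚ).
Yes.

Two matrices over a field are similar if and only if they have the same invariant factors.

Both A and B have characteristic polynomial (x - 5)^2(x - 2) and minimal polynomial (x - 5)^2(x - 2). Computing further, both have invariant factors (x - 5)^2(x - 2). Hence A and B are similar.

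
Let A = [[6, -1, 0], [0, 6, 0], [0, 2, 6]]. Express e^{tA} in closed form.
A has Jordan form J = [[6, 1, 0], [0, 6, 0], [0, 0, 6]] with A = PJP^{-1}, so e^{tA} = P e^{tJ} P^{-1}.

For a Jordan block J_k(λ), e^{tJ_k(λ)} = e^{λt} · (I + tN + t^2 N^2/2! + ... + t^{k-1} N^{k-1}/(k-1)!) where N is the nilpotent superdiagonal part.

Assembling the blocks and conjugating back gives the entries of e^{tA} as shown above.

e^{tA} = [[e^{6*t}, -t*e^{6*t}, 0], [0, e^{6*t}, 0], [0, 2*t*e^{6*t}, e^{6*t}]]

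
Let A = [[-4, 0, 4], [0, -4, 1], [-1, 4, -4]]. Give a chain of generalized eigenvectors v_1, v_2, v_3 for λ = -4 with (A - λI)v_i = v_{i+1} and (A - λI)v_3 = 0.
v_1 = [[3, 1, 1]]^T, v_2 = [[4, 1, 1]]^T, v_3 = [[4, 1, 0]]^T

We seek v_1 ∈ ker((A + 4I)^3) \ ker((A + 4I)^2), then set v_{i+1} = (A + 4I) v_i.

One such chain is v_1 = [[3, 1, 1]]^T, v_2 = [[4, 1, 1]]^T, v_3 = [[4, 1, 0]]^T. Check: (A + 4I) v_3 = [[0, 0, 0]]^T = 0.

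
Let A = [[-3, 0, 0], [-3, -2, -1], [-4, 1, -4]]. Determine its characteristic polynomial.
χ_A(x) = (x + 3)^3

xI - A = [[x + 3, 0, 0], [3, x + 2, 1], [4, -1, x + 4]].

Expanding det(xI - A) along the first row:
det(xI - A) = + (x + 3)·det([[x + 2, 1], [-1, x + 4]]) - (0)·det([[3, 1], [4, x + 4]]) + (0)·det([[3, x + 2], [4, -1]]).

Evaluating gives χ_A(x) = x^3 + 9x^2 + 27x + 27 = (x + 3)^3.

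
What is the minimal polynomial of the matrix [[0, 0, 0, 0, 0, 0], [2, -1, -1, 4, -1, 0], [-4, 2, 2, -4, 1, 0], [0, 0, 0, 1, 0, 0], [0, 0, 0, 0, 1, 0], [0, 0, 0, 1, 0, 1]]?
The characteristic polynomial factors as x^2(x - 1)^4. The minimal polynomial is ∏(x - λ)^{k_λ} where k_λ is the size of the largest Jordan block at λ.

For λ = 0: rank(A) = 4, and the largest Jordan block has size 1 (the smallest k with rank(A^k) = rank(A^(k+1))).
For λ = 1: rank(A - I) = 3, and the largest Jordan block has size 2 (the smallest k with rank((A - I)^k) = rank((A - I)^(k+1))).

So m_A(x) = x(x - 1)^2.

m_A(x) = x(x - 1)^2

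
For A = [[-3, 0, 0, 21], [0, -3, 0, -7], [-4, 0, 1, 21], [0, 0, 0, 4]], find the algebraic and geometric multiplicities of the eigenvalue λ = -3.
algebraic multiplicity 2, geometric multiplicity 2

The characteristic polynomial is (x - 4)(x - 1)(x + 3)^2, so the factor x + 3 appears with exponent 2: the algebraic multiplicity is 2.

rank(A + 3I) = 2, so the eigenspace has dimension 4 - 2 = 2: the geometric multiplicity is 2.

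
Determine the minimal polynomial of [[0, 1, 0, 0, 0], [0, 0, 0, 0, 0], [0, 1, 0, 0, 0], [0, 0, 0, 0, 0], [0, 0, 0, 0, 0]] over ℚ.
m_A(x) = x^2

The characteristic polynomial factors as x^5. The minimal polynomial is ∏(x - λ)^{k_λ} where k_λ is the size of the largest Jordan block at λ.

For λ = 0: rank(A) = 1, and the largest Jordan block has size 2 (the smallest k with rank(A^k) = rank(A^(k+1))).

So m_A(x) = x^2.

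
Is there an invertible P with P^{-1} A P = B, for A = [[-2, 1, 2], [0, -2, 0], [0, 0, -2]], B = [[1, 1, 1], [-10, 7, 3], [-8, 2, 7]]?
No.

trace(A) = -6 but trace(B) = 15. The trace is a similarity invariant, so A and B are not similar.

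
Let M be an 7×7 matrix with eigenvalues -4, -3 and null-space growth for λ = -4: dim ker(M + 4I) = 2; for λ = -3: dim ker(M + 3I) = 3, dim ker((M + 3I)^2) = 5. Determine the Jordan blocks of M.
Jordan blocks: (-4, 1), (-4, 1), (-3, 2), (-3, 2), (-3, 1)

λ = -4: successive nullity increments [2] count blocks of size ≥ k; block sizes are [1, 1].
λ = -3: successive nullity increments [3, 2] count blocks of size ≥ k; block sizes are [2, 2, 1].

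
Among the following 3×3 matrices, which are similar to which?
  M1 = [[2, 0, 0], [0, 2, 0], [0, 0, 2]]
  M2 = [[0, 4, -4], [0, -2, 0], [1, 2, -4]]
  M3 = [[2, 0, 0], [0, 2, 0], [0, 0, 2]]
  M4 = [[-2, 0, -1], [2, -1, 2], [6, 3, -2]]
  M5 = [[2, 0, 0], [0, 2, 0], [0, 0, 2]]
3 classes: {M1, M3, M5}, {M2}, {M4}

Characteristic polynomials: χ_{M1} = (x - 2)^3, χ_{M2} = (x + 2)^3, χ_{M3} = (x - 2)^3, χ_{M4} = (x + 1)(x + 2)^2, χ_{M5} = (x - 2)^3.

{M1, M3, M5}: invariant factors x - 2, x - 2, x - 2.

{M2}: invariant factors x + 2, (x + 2)^2.

{M4}: invariant factors (x + 1)(x + 2)^2.

Matrices are similar if and only if their invariant-factor lists agree; the partition into similarity classes is {M1, M3, M5}, {M2}, {M4}.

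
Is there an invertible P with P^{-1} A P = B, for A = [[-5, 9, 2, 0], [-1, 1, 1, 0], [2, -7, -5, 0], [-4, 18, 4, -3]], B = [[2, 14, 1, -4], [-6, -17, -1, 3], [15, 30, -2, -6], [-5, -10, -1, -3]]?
No.

trace(A) = -12 but trace(B) = -20. The trace is a similarity invariant, so A and B are not similar.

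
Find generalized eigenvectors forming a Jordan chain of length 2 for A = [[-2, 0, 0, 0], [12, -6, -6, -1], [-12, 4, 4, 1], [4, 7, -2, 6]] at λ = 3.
We seek v_1 ∈ ker((A - 3I)^2) \ ker(A - 3I), then set v_{i+1} = (A - 3I) v_i.

One such chain is v_1 = [[0, 0, 0, 1]]^T, v_2 = [[0, -1, 1, 3]]^T. Check: (A - 3I) v_2 = [[0, 0, 0, 0]]^T = 0.

v_1 = [[0, 0, 0, 1]]^T, v_2 = [[0, -1, 1, 3]]^T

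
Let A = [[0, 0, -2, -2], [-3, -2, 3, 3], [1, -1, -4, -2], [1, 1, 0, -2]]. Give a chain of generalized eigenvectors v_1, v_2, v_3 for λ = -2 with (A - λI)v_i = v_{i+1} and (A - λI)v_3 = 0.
We seek v_1 ∈ ker((A + 2I)^3) \ ker((A + 2I)^2), then set v_{i+1} = (A + 2I) v_i.

One such chain is v_1 = [[-2, 2, -1, 0]]^T, v_2 = [[-2, 3, -2, 0]]^T, v_3 = [[0, 0, -1, 1]]^T. Check: (A + 2I) v_3 = [[0, 0, 0, 0]]^T = 0.

v_1 = [[-2, 2, -1, 0]]^T, v_2 = [[-2, 3, -2, 0]]^T, v_3 = [[0, 0, -1, 1]]^T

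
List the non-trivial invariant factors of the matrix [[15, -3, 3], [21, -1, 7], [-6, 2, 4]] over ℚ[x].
The Jordan structure of A has elementary divisors (x - 6)^2, (x - 6). Arranging the block sizes at each eigenvalue in decreasing order and taking row products gives the invariant factors.

Invariant factors (smallest first, each dividing the next): x - 6, (x - 6)^2.

Check: the last factor (x - 6)^2 is the minimal polynomial, and the product (x - 6)^3 is the characteristic polynomial.

x - 6, (x - 6)^2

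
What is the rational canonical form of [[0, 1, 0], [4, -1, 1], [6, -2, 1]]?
R = [[0, 0, 2], [1, 0, 3], [0, 1, 0]]

The invariant factors of A (the non-unit diagonal entries of the Smith normal form of xI - A over ℚ[x]) are (x - 2)(x + 1)^2, each dividing the next. The characteristic polynomial is their product, (x - 2)(x + 1)^2.

The rational canonical form is the block-diagonal matrix of companion matrices C(f_i):
R = [[0, 0, 2], [1, 0, 3], [0, 1, 0]].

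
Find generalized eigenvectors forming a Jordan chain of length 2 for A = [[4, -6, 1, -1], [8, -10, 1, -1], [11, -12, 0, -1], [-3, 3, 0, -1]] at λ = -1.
v_1 = [[0, 0, 1, 0]]^T, v_2 = [[1, 1, 1, 0]]^T

We seek v_1 ∈ ker((A + I)^2) \ ker(A + I), then set v_{i+1} = (A + I) v_i.

One such chain is v_1 = [[0, 0, 1, 0]]^T, v_2 = [[1, 1, 1, 0]]^T. Check: (A + I) v_2 = [[0, 0, 0, 0]]^T = 0.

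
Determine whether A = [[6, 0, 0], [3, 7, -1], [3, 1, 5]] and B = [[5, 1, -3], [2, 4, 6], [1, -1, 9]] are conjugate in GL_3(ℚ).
Yes.

Two matrices over a field are similar if and only if they have the same invariant factors.

Both A and B have characteristic polynomial (x - 6)^3 and minimal polynomial (x - 6)^2. Computing further, both have invariant factors x - 6, (x - 6)^2. Hence A and B are similar.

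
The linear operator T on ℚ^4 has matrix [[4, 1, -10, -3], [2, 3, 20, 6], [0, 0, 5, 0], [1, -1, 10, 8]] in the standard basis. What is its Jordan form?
The characteristic polynomial is det(xI - A) = (x - 5)^4, so the eigenvalues are 5 (algebraic multiplicity 4).

For λ = 5: rank(A - 5I) = 1, rank((A - 5I)^2) = 0. The eigenspace has dimension 4 - 1 = 3, so there are 3 Jordan blocks; the rank sequence gives block sizes [2, 1, 1].

Assembling the blocks gives the Jordan form J above.

J = [[5, 1, 0, 0], [0, 5, 0, 0], [0, 0, 5, 0], [0, 0, 0, 5]]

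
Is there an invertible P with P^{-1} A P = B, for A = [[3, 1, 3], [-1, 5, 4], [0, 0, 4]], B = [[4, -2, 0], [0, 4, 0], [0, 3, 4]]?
No.

Both have characteristic polynomial (x - 4)^3, but the minimal polynomial of A is (x - 4)^3 while the minimal polynomial of B is (x - 4)^2. The minimal polynomial is a similarity invariant, so A and B are not similar.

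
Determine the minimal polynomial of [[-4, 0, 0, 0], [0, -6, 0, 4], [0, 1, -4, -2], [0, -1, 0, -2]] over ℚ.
The characteristic polynomial factors as (x + 4)^4. The minimal polynomial is ∏(x - λ)^{k_λ} where k_λ is the size of the largest Jordan block at λ.

For λ = -4: rank(A + 4I) = 1, and the largest Jordan block has size 2 (the smallest k with rank((A + 4I)^k) = rank((A + 4I)^(k+1))).

So m_A(x) = (x + 4)^2.

m_A(x) = (x + 4)^2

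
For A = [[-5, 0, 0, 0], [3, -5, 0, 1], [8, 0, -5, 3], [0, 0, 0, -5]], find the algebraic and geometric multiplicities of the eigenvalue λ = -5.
The characteristic polynomial is (x + 5)^4, so the factor x + 5 appears with exponent 4: the algebraic multiplicity is 4.

rank(A + 5I) = 2, so the eigenspace has dimension 4 - 2 = 2: the geometric multiplicity is 2.

Since 2 < 4, A is not diagonalizable.

algebraic multiplicity 4, geometric multiplicity 2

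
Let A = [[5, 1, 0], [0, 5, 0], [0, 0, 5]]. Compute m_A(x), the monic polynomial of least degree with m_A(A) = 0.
The characteristic polynomial factors as (x - 5)^3. The minimal polynomial is ∏(x - λ)^{k_λ} where k_λ is the size of the largest Jordan block at λ.

For λ = 5: rank(A - 5I) = 1, and the largest Jordan block has size 2 (the smallest k with rank((A - 5I)^k) = rank((A - 5I)^(k+1))).

So m_A(x) = (x - 5)^2.

m_A(x) = (x - 5)^2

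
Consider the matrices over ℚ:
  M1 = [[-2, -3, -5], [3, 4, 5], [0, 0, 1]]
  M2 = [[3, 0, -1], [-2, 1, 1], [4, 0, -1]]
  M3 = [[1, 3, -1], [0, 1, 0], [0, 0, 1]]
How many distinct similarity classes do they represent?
Characteristic polynomials: χ_{M1} = (x - 1)^3, χ_{M2} = (x - 1)^3, χ_{M3} = (x - 1)^3.

{M1, M2, M3}: invariant factors x - 1, (x - 1)^2.

Matrices are similar if and only if their invariant-factor lists agree; the partition into similarity classes is {M1, M2, M3}.

1 class: {M1, M2, M3}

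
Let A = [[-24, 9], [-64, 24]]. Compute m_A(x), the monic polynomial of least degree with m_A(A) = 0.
The characteristic polynomial factors as x^2. The minimal polynomial is ∏(x - λ)^{k_λ} where k_λ is the size of the largest Jordan block at λ.

For λ = 0: rank(A) = 1, and the largest Jordan block has size 2 (the smallest k with rank(A^k) = rank(A^(k+1))).

So m_A(x) = x^2.

m_A(x) = x^2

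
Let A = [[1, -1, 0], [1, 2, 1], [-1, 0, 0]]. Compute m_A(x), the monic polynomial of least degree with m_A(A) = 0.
The characteristic polynomial factors as (x - 1)^3. The minimal polynomial is ∏(x - λ)^{k_λ} where k_λ is the size of the largest Jordan block at λ.

For λ = 1: rank(A - I) = 2, and the largest Jordan block has size 3 (the smallest k with rank((A - I)^k) = rank((A - I)^(k+1))).

So m_A(x) = (x - 1)^3.

m_A(x) = (x - 1)^3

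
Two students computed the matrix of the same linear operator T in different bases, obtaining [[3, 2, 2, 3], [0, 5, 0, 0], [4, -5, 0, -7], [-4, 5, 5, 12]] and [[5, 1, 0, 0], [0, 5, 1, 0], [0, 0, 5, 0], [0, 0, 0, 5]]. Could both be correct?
Two matrices over a field are similar if and only if they have the same invariant factors.

Both A and B have characteristic polynomial (x - 5)^4 and minimal polynomial (x - 5)^3. Computing further, both have invariant factors x - 5, (x - 5)^3. Hence A and B are similar.

Yes.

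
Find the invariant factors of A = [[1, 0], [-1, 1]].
(x - 1)^2

The Jordan structure of A has elementary divisors (x - 1)^2. Arranging the block sizes at each eigenvalue in decreasing order and taking row products gives the invariant factors.

Invariant factors (smallest first, each dividing the next): (x - 1)^2.

Check: the last factor (x - 1)^2 is the minimal polynomial, and the product (x - 1)^2 is the characteristic polynomial.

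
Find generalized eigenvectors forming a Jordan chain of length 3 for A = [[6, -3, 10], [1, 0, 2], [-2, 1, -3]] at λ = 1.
We seek v_1 ∈ ker((A - I)^3) \ ker((A - I)^2), then set v_{i+1} = (A - I) v_i.

One such chain is v_1 = [[-1, 0, 1]]^T, v_2 = [[5, 1, -2]]^T, v_3 = [[2, 0, -1]]^T. Check: (A - I) v_3 = [[0, 0, 0]]^T = 0.

v_1 = [[-1, 0, 1]]^T, v_2 = [[5, 1, -2]]^T, v_3 = [[2, 0, -1]]^T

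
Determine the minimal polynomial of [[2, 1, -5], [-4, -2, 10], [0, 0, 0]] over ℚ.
The characteristic polynomial factors as x^3. The minimal polynomial is ∏(x - λ)^{k_λ} where k_λ is the size of the largest Jordan block at λ.

For λ = 0: rank(A) = 1, and the largest Jordan block has size 2 (the smallest k with rank(A^k) = rank(A^(k+1))).

So m_A(x) = x^2.

m_A(x) = x^2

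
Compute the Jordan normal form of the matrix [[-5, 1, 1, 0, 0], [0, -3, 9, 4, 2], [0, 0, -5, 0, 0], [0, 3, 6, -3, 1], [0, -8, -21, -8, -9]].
J = [[-5, 1, 0, 0, 0], [0, -5, 1, 0, 0], [0, 0, -5, 0, 0], [0, 0, 0, -5, 1], [0, 0, 0, 0, -5]]

The characteristic polynomial is det(xI - A) = (x + 5)^5, so the eigenvalues are -5 (algebraic multiplicity 5).

For λ = -5: rank(A + 5I) = 3, rank((A + 5I)^2) = 1, rank((A + 5I)^3) = 0. The eigenspace has dimension 5 - 3 = 2, so there are 2 Jordan blocks; the rank sequence gives block sizes [3, 2].

Assembling the blocks gives the Jordan form J above.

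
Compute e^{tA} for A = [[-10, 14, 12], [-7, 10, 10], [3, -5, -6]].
e^{tA} = [[(t^2 - 8*t + 1)*e^{-2*t}, 2*t*(7 - t)*e^{-2*t}, 2*t*(6 - t)*e^{-2*t}], [t*(t - 7)*e^{-2*t}, (-2*t^2 + 12*t + 1)*e^{-2*t}, 2*t*(5 - t)*e^{-2*t}], [t*(6 - t)*e^{-2*t}/2, t*(t - 5)*e^{-2*t}, (t^2 - 4*t + 1)*e^{-2*t}]]

A has Jordan form J = [[-2, 1, 0], [0, -2, 1], [0, 0, -2]] with A = PJP^{-1}, so e^{tA} = P e^{tJ} P^{-1}.

For a Jordan block J_k(λ), e^{tJ_k(λ)} = e^{λt} · (I + tN + t^2 N^2/2! + ... + t^{k-1} N^{k-1}/(k-1)!) where N is the nilpotent superdiagonal part.

Assembling the blocks and conjugating back gives the entries of e^{tA} as shown above.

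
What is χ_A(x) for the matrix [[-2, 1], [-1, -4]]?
χ_A(x) = (x + 3)^2

xI - A = [[x + 2, -1], [1, x + 4]].

Expanding det(xI - A) along the first row:
det(xI - A) = + (x + 2)·det([[x + 4]]) - (-1)·det([[1]]).

Evaluating gives χ_A(x) = x^2 + 6x + 9 = (x + 3)^2.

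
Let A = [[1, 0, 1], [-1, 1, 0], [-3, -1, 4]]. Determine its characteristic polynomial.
xI - A = [[x - 1, 0, -1], [1, x - 1, 0], [3, 1, x - 4]].

Expanding det(xI - A) along the first row:
det(xI - A) = + (x - 1)·det([[x - 1, 0], [1, x - 4]]) - (0)·det([[1, 0], [3, x - 4]]) + (-1)·det([[1, x - 1], [3, 1]]).

Evaluating gives χ_A(x) = x^3 - 6x^2 + 12x - 8 = (x - 2)^3.

χ_A(x) = (x - 2)^3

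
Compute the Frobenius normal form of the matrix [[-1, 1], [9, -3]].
The invariant factors of A (the non-unit diagonal entries of the Smith normal form of xI - A over ℚ[x]) are x^2 + 4x - 6, each dividing the next. The characteristic polynomial is their product, x^2 + 4x - 6.

The rational canonical form is the block-diagonal matrix of companion matrices C(f_i):
R = [[0, 6], [1, -4]].

Note the characteristic polynomial does not split into linear factors over ℚ, so A has no Jordan form over ℚ; the rational canonical form exists over any field.

R = [[0, 6], [1, -4]]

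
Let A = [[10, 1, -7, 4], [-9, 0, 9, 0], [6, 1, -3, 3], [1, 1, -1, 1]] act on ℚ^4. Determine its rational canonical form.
The invariant factors of A (the non-unit diagonal entries of the Smith normal form of xI - A over ℚ[x]) are x - 3, (x - 3)^2(x + 1), each dividing the next. The characteristic polynomial is their product, (x - 3)^3(x + 1).

The rational canonical form is the block-diagonal matrix of companion matrices C(f_i):
R = [[3, 0, 0, 0], [0, 0, 0, -9], [0, 1, 0, -3], [0, 0, 1, 5]].

R = [[3, 0, 0, 0], [0, 0, 0, -9], [0, 1, 0, -3], [0, 0, 1, 5]]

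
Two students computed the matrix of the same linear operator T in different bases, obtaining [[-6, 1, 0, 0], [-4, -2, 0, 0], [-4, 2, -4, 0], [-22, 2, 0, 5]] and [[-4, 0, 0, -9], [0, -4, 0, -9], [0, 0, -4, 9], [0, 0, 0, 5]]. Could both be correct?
No.

Both have characteristic polynomial (x - 5)(x + 4)^3, but the minimal polynomial of A is (x - 5)(x + 4)^2 while the minimal polynomial of B is (x - 5)(x + 4). The minimal polynomial is a similarity invariant, so A and B are not similar.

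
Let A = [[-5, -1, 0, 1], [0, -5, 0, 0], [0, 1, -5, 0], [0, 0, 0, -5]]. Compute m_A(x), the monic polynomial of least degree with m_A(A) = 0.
The characteristic polynomial factors as (x + 5)^4. The minimal polynomial is ∏(x - λ)^{k_λ} where k_λ is the size of the largest Jordan block at λ.

For λ = -5: rank(A + 5I) = 2, and the largest Jordan block has size 2 (the smallest k with rank((A + 5I)^k) = rank((A + 5I)^(k+1))).

So m_A(x) = (x + 5)^2.

m_A(x) = (x + 5)^2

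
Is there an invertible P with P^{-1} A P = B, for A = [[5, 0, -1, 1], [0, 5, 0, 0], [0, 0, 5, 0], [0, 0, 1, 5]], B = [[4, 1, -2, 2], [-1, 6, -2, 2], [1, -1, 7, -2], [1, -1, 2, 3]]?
No.

Both have characteristic polynomial (x - 5)^4, but the minimal polynomial of A is (x - 5)^3 while the minimal polynomial of B is (x - 5)^2. The minimal polynomial is a similarity invariant, so A and B are not similar.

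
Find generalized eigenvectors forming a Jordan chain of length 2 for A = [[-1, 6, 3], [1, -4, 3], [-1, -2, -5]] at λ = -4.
We seek v_1 ∈ ker((A + 4I)^2) \ ker(A + 4I), then set v_{i+1} = (A + 4I) v_i.

One such chain is v_1 = [[-2, 0, 1]]^T, v_2 = [[-3, 1, 1]]^T. Check: (A + 4I) v_2 = [[0, 0, 0]]^T = 0.

v_1 = [[-2, 0, 1]]^T, v_2 = [[-3, 1, 1]]^T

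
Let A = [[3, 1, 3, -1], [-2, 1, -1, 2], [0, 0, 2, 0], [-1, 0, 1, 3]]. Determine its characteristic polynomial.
χ_A(x) = (x - 3)(x - 2)^3

xI - A = [[x - 3, -1, -3, 1], [2, x - 1, 1, -2], [0, 0, x - 2, 0], [1, 0, -1, x - 3]].

Expanding det(xI - A) along the first row:
det(xI - A) = + (x - 3)·det([[x - 1, 1, -2], [0, x - 2, 0], [0, -1, x - 3]]) - (-1)·det([[2, 1, -2], [0, x - 2, 0], [1, -1, x - 3]]) + (-3)·det([[2, x - 1, -2], [0, 0, 0], [1, 0, x - 3]]) - (1)·det([[2, x - 1, 1], [0, 0, x - 2], [1, 0, -1]]).

Evaluating gives χ_A(x) = x^4 - 9x^3 + 30x^2 - 44x + 24 = (x - 3)(x - 2)^3.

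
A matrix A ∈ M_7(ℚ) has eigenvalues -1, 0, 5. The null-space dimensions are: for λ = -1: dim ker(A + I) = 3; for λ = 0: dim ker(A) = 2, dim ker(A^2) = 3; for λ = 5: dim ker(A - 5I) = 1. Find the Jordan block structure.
λ = -1: successive nullity increments [3] count blocks of size ≥ k; block sizes are [1, 1, 1].
λ = 0: successive nullity increments [2, 1] count blocks of size ≥ k; block sizes are [2, 1].
λ = 5: successive nullity increments [1] count blocks of size ≥ k; block sizes are [1].

Jordan blocks: (-1, 1), (-1, 1), (-1, 1), (0, 2), (0, 1), (5, 1)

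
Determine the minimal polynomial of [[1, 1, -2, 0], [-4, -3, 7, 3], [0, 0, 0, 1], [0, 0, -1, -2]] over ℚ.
m_A(x) = (x + 1)^3

The characteristic polynomial factors as (x + 1)^4. The minimal polynomial is ∏(x - λ)^{k_λ} where k_λ is the size of the largest Jordan block at λ.

For λ = -1: rank(A + I) = 2, and the largest Jordan block has size 3 (the smallest k with rank((A + I)^k) = rank((A + I)^(k+1))).

So m_A(x) = (x + 1)^3.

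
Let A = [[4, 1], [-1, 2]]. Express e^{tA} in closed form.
A has Jordan form J = [[3, 1], [0, 3]] with A = PJP^{-1}, so e^{tA} = P e^{tJ} P^{-1}.

For a Jordan block J_k(λ), e^{tJ_k(λ)} = e^{λt} · (I + tN + t^2 N^2/2! + ... + t^{k-1} N^{k-1}/(k-1)!) where N is the nilpotent superdiagonal part.

Assembling the blocks and conjugating back gives the entries of e^{tA} as shown above.

e^{tA} = [[(t + 1)*e^{3*t}, t*e^{3*t}], [-t*e^{3*t}, (1 - t)*e^{3*t}]]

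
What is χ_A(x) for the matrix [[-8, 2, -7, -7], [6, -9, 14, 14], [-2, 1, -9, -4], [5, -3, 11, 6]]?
xI - A = [[x + 8, -2, 7, 7], [-6, x + 9, -14, -14], [2, -1, x + 9, 4], [-5, 3, -11, x - 6]].

Expanding det(xI - A) along the first row:
det(xI - A) = + (x + 8)·det([[x + 9, -14, -14], [-1, x + 9, 4], [3, -11, x - 6]]) - (-2)·det([[-6, -14, -14], [2, x + 9, 4], [-5, -11, x - 6]]) + (7)·det([[-6, x + 9, -14], [2, -1, 4], [-5, 3, x - 6]]) - (7)·det([[-6, x + 9, -14], [2, -1, x + 9], [-5, 3, -11]]).

Evaluating gives χ_A(x) = x^4 + 20x^3 + 150x^2 + 500x + 625 = (x + 5)^4.

χ_A(x) = (x + 5)^4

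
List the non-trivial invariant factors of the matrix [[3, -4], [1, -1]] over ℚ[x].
The Jordan structure of A has elementary divisors (x - 1)^2. Arranging the block sizes at each eigenvalue in decreasing order and taking row products gives the invariant factors.

Invariant factors (smallest first, each dividing the next): (x - 1)^2.

Check: the last factor (x - 1)^2 is the minimal polynomial, and the product (x - 1)^2 is the characteristic polynomial.

(x - 1)^2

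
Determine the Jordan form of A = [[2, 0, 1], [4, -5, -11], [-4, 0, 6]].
J = [[-5, 0, 0], [0, 4, 1], [0, 0, 4]]

The characteristic polynomial is det(xI - A) = (x - 4)^2(x + 5), so the eigenvalues are -5 (algebraic multiplicity 1), 4 (algebraic multiplicity 2).

For λ = -5: algebraic multiplicity 1 gives one 1×1 block.

For λ = 4: rank(A - 4I) = 2, rank((A - 4I)^2) = 1. The eigenspace has dimension 3 - 2 = 1, so there is 1 Jordan block; the rank sequence gives block sizes [2].

Assembling the blocks gives the Jordan form J above.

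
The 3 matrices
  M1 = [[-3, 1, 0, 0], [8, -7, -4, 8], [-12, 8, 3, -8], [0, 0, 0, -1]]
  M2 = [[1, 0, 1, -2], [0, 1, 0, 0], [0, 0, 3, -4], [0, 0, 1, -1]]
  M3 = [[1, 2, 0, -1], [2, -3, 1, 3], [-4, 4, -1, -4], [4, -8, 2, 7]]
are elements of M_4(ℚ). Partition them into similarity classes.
3 classes: {M1}, {M2}, {M3}

Characteristic polynomials: χ_{M1} = (x + 1)^2(x + 3)^2, χ_{M2} = (x - 1)^4, χ_{M3} = (x - 1)^4.

{M1}: invariant factors x + 1, (x + 1)(x + 3)^2.

{M2}: invariant factors x - 1, x - 1, (x - 1)^2.

{M3}: invariant factors (x - 1)^2, (x - 1)^2.

Matrices are similar if and only if their invariant-factor lists agree; the partition into similarity classes is {M1}, {M2}, {M3}.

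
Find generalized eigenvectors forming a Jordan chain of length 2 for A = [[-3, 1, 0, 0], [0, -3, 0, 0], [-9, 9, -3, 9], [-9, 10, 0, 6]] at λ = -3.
We seek v_1 ∈ ker((A + 3I)^2) \ ker(A + 3I), then set v_{i+1} = (A + 3I) v_i.

One such chain is v_1 = [[1, 1, -3, 0]]^T, v_2 = [[1, 0, 0, 1]]^T. Check: (A + 3I) v_2 = [[0, 0, 0, 0]]^T = 0.

v_1 = [[1, 1, -3, 0]]^T, v_2 = [[1, 0, 0, 1]]^T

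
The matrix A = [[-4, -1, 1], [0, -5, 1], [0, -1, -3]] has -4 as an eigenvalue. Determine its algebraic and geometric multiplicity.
The characteristic polynomial is (x + 4)^3, so the factor x + 4 appears with exponent 3: the algebraic multiplicity is 3.

rank(A + 4I) = 1, so the eigenspace has dimension 3 - 1 = 2: the geometric multiplicity is 2.

Since 2 < 3, A is not diagonalizable.

algebraic multiplicity 3, geometric multiplicity 2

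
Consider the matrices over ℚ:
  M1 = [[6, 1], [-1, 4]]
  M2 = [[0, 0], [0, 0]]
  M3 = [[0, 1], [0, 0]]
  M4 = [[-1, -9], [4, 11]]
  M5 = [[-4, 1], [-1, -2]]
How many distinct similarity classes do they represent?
Characteristic polynomials: χ_{M1} = (x - 5)^2, χ_{M2} = x^2, χ_{M3} = x^2, χ_{M4} = (x - 5)^2, χ_{M5} = (x + 3)^2.

{M1, M4}: invariant factors (x - 5)^2.

{M2}: invariant factors x, x.

{M3}: invariant factors x^2.

{M5}: invariant factors (x + 3)^2.

Matrices are similar if and only if their invariant-factor lists agree; the partition into similarity classes is {M1, M4}, {M2}, {M3}, {M5}.

4 classes: {M1, M4}, {M2}, {M3}, {M5}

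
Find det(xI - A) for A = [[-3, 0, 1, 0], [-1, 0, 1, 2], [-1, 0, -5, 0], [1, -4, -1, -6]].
xI - A = [[x + 3, 0, -1, 0], [1, x, -1, -2], [1, 0, x + 5, 0], [-1, 4, 1, x + 6]].

Expanding det(xI - A) along the first row:
det(xI - A) = + (x + 3)·det([[x, -1, -2], [0, x + 5, 0], [4, 1, x + 6]]) - (0)·det([[1, -1, -2], [1, x + 5, 0], [-1, 1, x + 6]]) + (-1)·det([[1, x, -2], [1, 0, 0], [-1, 4, x + 6]]) - (0)·det([[1, x, -1], [1, 0, x + 5], [-1, 4, 1]]).

Evaluating gives χ_A(x) = x^4 + 14x^3 + 72x^2 + 160x + 128 = (x + 2)(x + 4)^3.

χ_A(x) = (x + 2)(x + 4)^3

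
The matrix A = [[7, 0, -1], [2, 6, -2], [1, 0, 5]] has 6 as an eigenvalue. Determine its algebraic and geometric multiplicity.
The characteristic polynomial is (x - 6)^3, so the factor x - 6 appears with exponent 3: the algebraic multiplicity is 3.

rank(A - 6I) = 1, so the eigenspace has dimension 3 - 1 = 2: the geometric multiplicity is 2.

Since 2 < 3, A is not diagonalizable.

algebraic multiplicity 3, geometric multiplicity 2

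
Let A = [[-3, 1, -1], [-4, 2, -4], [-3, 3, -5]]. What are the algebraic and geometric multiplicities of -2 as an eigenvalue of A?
algebraic multiplicity 3, geometric multiplicity 2

The characteristic polynomial is (x + 2)^3, so the factor x + 2 appears with exponent 3: the algebraic multiplicity is 3.

rank(A + 2I) = 1, so the eigenspace has dimension 3 - 1 = 2: the geometric multiplicity is 2.

Since 2 < 3, A is not diagonalizable.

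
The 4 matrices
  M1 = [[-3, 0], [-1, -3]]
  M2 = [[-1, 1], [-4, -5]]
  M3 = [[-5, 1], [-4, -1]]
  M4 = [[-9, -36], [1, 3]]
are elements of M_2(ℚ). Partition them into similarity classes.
1 class: {M1, M2, M3, M4}

Characteristic polynomials: χ_{M1} = (x + 3)^2, χ_{M2} = (x + 3)^2, χ_{M3} = (x + 3)^2, χ_{M4} = (x + 3)^2.

{M1, M2, M3, M4}: invariant factors (x + 3)^2.

Matrices are similar if and only if their invariant-factor lists agree; the partition into similarity classes is {M1, M2, M3, M4}.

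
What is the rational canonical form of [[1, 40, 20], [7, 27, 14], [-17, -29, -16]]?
R = [[0, 0, 54], [1, 0, -45], [0, 1, 12]]

The invariant factors of A (the non-unit diagonal entries of the Smith normal form of xI - A over ℚ[x]) are (x - 6)(x - 3)^2, each dividing the next. The characteristic polynomial is their product, (x - 6)(x - 3)^2.

The rational canonical form is the block-diagonal matrix of companion matrices C(f_i):
R = [[0, 0, 54], [1, 0, -45], [0, 1, 12]].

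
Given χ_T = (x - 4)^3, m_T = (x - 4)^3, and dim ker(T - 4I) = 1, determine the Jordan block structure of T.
λ = 4: algebraic multiplicity 3 (exponent in χ_T), largest block size 3 (exponent in m_T), 1 block (geometric multiplicity). This forces block sizes [3].

Jordan blocks: (4, 3)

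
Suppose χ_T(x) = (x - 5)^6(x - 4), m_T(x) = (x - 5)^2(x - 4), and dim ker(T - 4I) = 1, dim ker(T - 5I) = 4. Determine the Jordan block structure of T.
λ = 4: algebraic multiplicity 1 (exponent in χ_T), largest block size 1 (exponent in m_T), 1 block (geometric multiplicity). This forces block sizes [1].
λ = 5: algebraic multiplicity 6 (exponent in χ_T), largest block size 2 (exponent in m_T), 4 blocks (geometric multiplicity). These force block sizes [2, 2, 1, 1].

Jordan blocks: (4, 1), (5, 2), (5, 2), (5, 1), (5, 1)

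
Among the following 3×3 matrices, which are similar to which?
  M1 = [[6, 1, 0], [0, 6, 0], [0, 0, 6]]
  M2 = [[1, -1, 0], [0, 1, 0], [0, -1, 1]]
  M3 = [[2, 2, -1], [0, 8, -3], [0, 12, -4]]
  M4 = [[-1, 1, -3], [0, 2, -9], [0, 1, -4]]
4 classes: {M1}, {M2}, {M3}, {M4}

Characteristic polynomials: χ_{M1} = (x - 6)^3, χ_{M2} = (x - 1)^3, χ_{M3} = (x - 2)^3, χ_{M4} = (x + 1)^3.

{M1}: invariant factors x - 6, (x - 6)^2.

{M2}: invariant factors x - 1, (x - 1)^2.

{M3}: invariant factors x - 2, (x - 2)^2.

{M4}: invariant factors x + 1, (x + 1)^2.

Matrices are similar if and only if their invariant-factor lists agree; the partition into similarity classes is {M1}, {M2}, {M3}, {M4}.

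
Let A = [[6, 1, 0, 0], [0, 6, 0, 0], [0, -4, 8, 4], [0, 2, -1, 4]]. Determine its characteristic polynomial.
χ_A(x) = (x - 6)^4

xI - A = [[x - 6, -1, 0, 0], [0, x - 6, 0, 0], [0, 4, x - 8, -4], [0, -2, 1, x - 4]].

Expanding det(xI - A) along the first row:
det(xI - A) = + (x - 6)·det([[x - 6, 0, 0], [4, x - 8, -4], [-2, 1, x - 4]]) - (-1)·det([[0, 0, 0], [0, x - 8, -4], [0, 1, x - 4]]) + (0)·det([[0, x - 6, 0], [0, 4, -4], [0, -2, x - 4]]) - (0)·det([[0, x - 6, 0], [0, 4, x - 8], [0, -2, 1]]).

Evaluating gives χ_A(x) = x^4 - 24x^3 + 216x^2 - 864x + 1296 = (x - 6)^4.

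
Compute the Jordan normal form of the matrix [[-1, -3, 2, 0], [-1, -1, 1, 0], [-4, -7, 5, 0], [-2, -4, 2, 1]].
J = [[1, 1, 0, 0], [0, 1, 1, 0], [0, 0, 1, 0], [0, 0, 0, 1]]

The characteristic polynomial is det(xI - A) = (x - 1)^4, so the eigenvalues are 1 (algebraic multiplicity 4).

For λ = 1: rank(A - I) = 2, rank((A - I)^2) = 1, rank((A - I)^3) = 0. The eigenspace has dimension 4 - 2 = 2, so there are 2 Jordan blocks; the rank sequence gives block sizes [3, 1].

Assembling the blocks gives the Jordan form J above.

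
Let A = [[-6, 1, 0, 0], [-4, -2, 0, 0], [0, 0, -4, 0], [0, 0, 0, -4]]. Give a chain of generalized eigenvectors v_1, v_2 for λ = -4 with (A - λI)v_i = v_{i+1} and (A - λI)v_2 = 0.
v_1 = [[-2, -3, -1, 0]]^T, v_2 = [[1, 2, 0, 0]]^T

We seek v_1 ∈ ker((A + 4I)^2) \ ker(A + 4I), then set v_{i+1} = (A + 4I) v_i.

One such chain is v_1 = [[-2, -3, -1, 0]]^T, v_2 = [[1, 2, 0, 0]]^T. Check: (A + 4I) v_2 = [[0, 0, 0, 0]]^T = 0.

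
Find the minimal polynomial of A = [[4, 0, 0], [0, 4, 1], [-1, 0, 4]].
m_A(x) = (x - 4)^3

The characteristic polynomial factors as (x - 4)^3. The minimal polynomial is ∏(x - λ)^{k_λ} where k_λ is the size of the largest Jordan block at λ.

For λ = 4: rank(A - 4I) = 2, and the largest Jordan block has size 3 (the smallest k with rank((A - 4I)^k) = rank((A - 4I)^(k+1))).

So m_A(x) = (x - 4)^3.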